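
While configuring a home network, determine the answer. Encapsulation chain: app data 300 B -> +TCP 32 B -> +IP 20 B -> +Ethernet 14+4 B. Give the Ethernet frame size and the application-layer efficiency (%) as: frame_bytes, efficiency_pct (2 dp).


TCP segment = 300 + 32 = 332 B
IP packet = 332 + 20 = 352 B
Ethernet frame = 352 + 14 + 4 = 370 B
Efficiency = app / frame = 300 / 370 = 0.810811 = 81.0811% -> 81.08% (2 dp)

370, 81.08


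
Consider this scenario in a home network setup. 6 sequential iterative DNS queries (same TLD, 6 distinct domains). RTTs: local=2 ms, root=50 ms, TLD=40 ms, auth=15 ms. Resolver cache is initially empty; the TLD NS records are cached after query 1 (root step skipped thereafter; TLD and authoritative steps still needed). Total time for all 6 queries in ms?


Lookup 1 (cold cache): local + root + TLD + auth = 2 + 50 + 40 + 15 = 107 ms
Lookups 2..6 (TLD NS cached -> skip root; new domain -> still ask TLD and auth): local + TLD + auth = 2 + 40 + 15 = 57 ms each
Remaining 5 lookups: 5 * 57 = 285 ms
Total = 107 + 285 = 392 ms

392


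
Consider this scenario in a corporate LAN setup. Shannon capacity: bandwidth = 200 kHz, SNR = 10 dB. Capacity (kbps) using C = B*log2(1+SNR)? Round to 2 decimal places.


Given: B = 200 kHz, SNR = 10 dB
SNR linear = 10^(10/10) = 10
1 + SNR = 11
log2(11) = 3.4594316186
C = 200 * 1000 * 3.4594316186 = 691886.3237 bps
C = 691.886324 kbps -> 691.89 kbps (2 dp)

691.89


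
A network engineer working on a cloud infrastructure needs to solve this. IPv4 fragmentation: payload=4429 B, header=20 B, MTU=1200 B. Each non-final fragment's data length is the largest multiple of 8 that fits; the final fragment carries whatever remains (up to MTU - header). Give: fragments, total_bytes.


Max data per non-final fragment = floor((MTU - header)/8)*8 = floor((1200 - 20)/8)*8 = floor(1180/8)*8 = 1176 B
Final fragment needs no 8-byte alignment: it can carry up to MTU - header = 1180 B
Non-final fragments needed = ceil((payload - 1180) / 1176) = ceil(3249/1176) = ceil(2.7628) = 3
Number of fragments = 3 + 1 = 4
Fragment sizes (data): 3 * 1176 B + 901 B (last, 901 <= 1180 OK)
Total bytes sent = payload + n_frags * header = 4429 + 4*20 = 4429 + 80 = 4509 B

4, 4509


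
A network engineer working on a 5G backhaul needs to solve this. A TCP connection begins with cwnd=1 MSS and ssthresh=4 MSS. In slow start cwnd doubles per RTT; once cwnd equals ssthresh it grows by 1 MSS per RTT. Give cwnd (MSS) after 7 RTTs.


RTT 0: cwnd = 1 MSS (initial)
RTT 1: cwnd = 2 MSS (slow start, doubled)
RTT 2: cwnd = 4 MSS (slow start, doubled)
RTT 3: cwnd = 5 MSS (congestion avoidance, +1)
RTT 4: cwnd = 6 MSS (congestion avoidance, +1)
RTT 5: cwnd = 7 MSS (congestion avoidance, +1)
RTT 6: cwnd = 8 MSS (congestion avoidance, +1)
RTT 7: cwnd = 9 MSS (congestion avoidance, +1)

9


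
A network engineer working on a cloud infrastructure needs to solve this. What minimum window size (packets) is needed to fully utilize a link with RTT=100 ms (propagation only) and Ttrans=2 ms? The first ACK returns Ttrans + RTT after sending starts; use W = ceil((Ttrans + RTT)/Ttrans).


Given: Ttrans = 2 ms, RTT = 100 ms (= 2 * Tprop, Tprop = 50 ms)
Time until first ACK returns = Ttrans + RTT = 2 + 100 = 102 ms
Need W * Ttrans >= Ttrans + RTT  ->  W >= (Ttrans + RTT) / Ttrans
(Ttrans + RTT) / Ttrans = 102 / 2 = 51
W_min = ceil(51) = 51

51


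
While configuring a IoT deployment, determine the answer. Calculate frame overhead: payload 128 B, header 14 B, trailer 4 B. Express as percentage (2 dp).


Given: payload = 128 B, header = 14 B, trailer = 4 B
Overhead bytes = header + trailer = 14 + 4 = 18
Total frame = payload + overhead = 128 + 18 = 146
Overhead % = 18 / 146 * 100 = 12.3288% -> 12.33% (2 dp)

12.33


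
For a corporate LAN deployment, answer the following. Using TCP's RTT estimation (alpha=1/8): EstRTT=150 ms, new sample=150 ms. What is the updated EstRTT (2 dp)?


Given: EstRTT = 150 ms, SampleRTT = 150 ms, alpha = 1/8
New EstRTT = (1 - alpha) * EstRTT + alpha * SampleRTT
(7/8) * 150 = 131.25
(1/8) * 150 = 18.75
New EstRTT = 131.25 + 18.75 = 150 ms -> 150.00 ms (2 dp)

150.00


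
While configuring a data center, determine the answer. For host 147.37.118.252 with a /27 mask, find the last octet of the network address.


Given: IP = 147.37.118.252, prefix = /27
Subnet mask = 255.255.255.224
Last octet of IP: 252
Last octet of mask: 224
Network last octet = 252 AND 224 = 224

224


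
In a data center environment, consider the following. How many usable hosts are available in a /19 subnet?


Given: subnet mask /19
Host bits = 32 - 19 = 13
Total addresses = 2^13 = 8192
Usable hosts = 8192 - 2 (network + broadcast) = 8190

8190


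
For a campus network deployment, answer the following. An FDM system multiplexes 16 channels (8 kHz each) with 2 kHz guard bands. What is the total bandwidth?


Given: 16 channels, 8 kHz each, guard = 2 kHz
Channel bandwidth = 16 * 8 = 128 kHz
Guard bands = 15 gaps * 2 kHz = 30 kHz
Total = 128 + 30 = 158 kHz

158


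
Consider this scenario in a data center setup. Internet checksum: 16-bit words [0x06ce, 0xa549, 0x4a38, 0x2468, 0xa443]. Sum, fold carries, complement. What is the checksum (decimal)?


Given words: [0x06ce, 0xa549, 0x4a38, 0x2468, 0xa443]
Step 1: Sum all words
Raw sum = 1742 + 42313 + 19000 + 9320 + 42051 = 114426
Step 2: Fold carry: (48890 + 1) = 48891
One's complement = ~48891 & 0xFFFF = 16644

16644


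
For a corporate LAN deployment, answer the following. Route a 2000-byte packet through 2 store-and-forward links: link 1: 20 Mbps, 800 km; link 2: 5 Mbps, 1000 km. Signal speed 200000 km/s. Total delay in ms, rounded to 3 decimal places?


Packet = 2000 bytes = 16000 bits. Store-and-forward: sum (t_trans + t_prop) per link.
Link 1: t_trans = 16000/(20*10^6) s = 0.8000 ms; t_prop = 800/200000 s = 4.0000 ms; subtotal = 4.8000 ms
Link 2: t_trans = 16000/(5*10^6) s = 3.2000 ms; t_prop = 1000/200000 s = 5.0000 ms; subtotal = 8.2000 ms
End-to-end = 4.8000 + 8.2000 = 13.0000 ms -> 13.000 ms (3 dp)

13.000


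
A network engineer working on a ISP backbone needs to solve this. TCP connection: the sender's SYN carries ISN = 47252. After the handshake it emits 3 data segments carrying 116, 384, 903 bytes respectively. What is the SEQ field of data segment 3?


The SYN occupies sequence number ISN = 47252, so the first data byte is ISN + 1 = 47253.
SEQ of data segment i = (ISN + 1) + sum of payload sizes of segments 1..i-1.
Segment 1: SEQ = 47253, payload = 116 bytes
Segment 2: SEQ = 47369, payload = 384 bytes
Segment 3: SEQ = 47753, payload = 903 bytes
SEQ of segment 3 = 47253 + 116 + 384 = 47753

47753


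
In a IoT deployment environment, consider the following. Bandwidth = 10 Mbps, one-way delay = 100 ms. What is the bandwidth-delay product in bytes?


Given: bandwidth = 10 Mbps, delay = 100 ms
BDP in bits = 10 * 10^6 * 100 / 1000
BDP in bits = 1000000
BDP in bytes = 1000000 / 8 = 125000

125000


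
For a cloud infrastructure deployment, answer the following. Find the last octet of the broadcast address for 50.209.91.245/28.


Given: IP = 50.209.91.245, prefix = /28
Host bits = 32 - 28 = 4
Network last octet = 245 AND mask = 240
Host part size = 2^4 - 1 = 15
Broadcast last octet = 240 OR 15 = 255

255


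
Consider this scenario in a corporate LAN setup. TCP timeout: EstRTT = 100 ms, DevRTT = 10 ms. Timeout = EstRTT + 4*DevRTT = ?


Given: EstRTT = 100 ms, DevRTT = 10 ms
Timeout = EstRTT + 4 * DevRTT
4 * DevRTT = 4 * 10 = 40
Timeout = 100 + 40 = 140 ms

140


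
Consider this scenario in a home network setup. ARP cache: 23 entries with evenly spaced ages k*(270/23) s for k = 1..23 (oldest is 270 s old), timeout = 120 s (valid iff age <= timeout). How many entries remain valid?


Ages are k * 270/23 s for k = 1..23 (spacing = 11.7391 s).
Entry k is valid iff k * 270/23 <= 120 iff k <= 23 * 120 / 270 = 10.2222
n_valid = floor(10.2222) = 10
(n_stale = 23 - 10 = 13)

10


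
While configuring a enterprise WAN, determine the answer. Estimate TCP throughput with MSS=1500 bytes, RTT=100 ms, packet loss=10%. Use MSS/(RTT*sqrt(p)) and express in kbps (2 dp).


Given: MSS = 1500 bytes, RTT = 100 ms, loss = 10%
RTT in seconds = 100 / 1000 = 0.1
Loss rate = 10% = 0.1
sqrt(loss) = sqrt(0.1) = 0.316227766017
Throughput (bytes/s) = 1500 / (0.1 * 0.316227766017) = 47434.1649
Throughput (kbps) = 47434.1649 * 8 / 1000 = 379.473319 -> 379.47 kbps (2 dp)

379.47


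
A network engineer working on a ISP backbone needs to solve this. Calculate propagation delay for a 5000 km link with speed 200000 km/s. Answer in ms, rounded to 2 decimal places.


Given: distance = 5000 km, speed = 200000 km/s
Delay = distance / speed = 5000 / 200000 seconds
Delay in ms = 5000 * 1000 / 200000
Delay = 25.0000 ms
Rounded to 2 dp = 25.00 ms

25.00


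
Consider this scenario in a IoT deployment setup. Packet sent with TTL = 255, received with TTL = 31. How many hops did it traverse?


Given: initial TTL = 255, received TTL = 31
Hops = initial TTL - received TTL
Hops = 255 - 31 = 224

224


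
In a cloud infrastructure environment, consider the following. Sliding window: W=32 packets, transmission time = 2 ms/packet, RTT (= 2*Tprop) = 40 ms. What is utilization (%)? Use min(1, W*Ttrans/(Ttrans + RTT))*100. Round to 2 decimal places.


Given: W = 32, Ttrans = 2 ms, RTT = 40 ms (= 2 * Tprop, Tprop = 20 ms)
Cycle time = Ttrans + RTT = 2 + 40 = 42 ms (first packet sent until its ACK returns)
W * Ttrans = 32 * 2 = 64 ms of sending per cycle
W * Ttrans / (Ttrans + RTT) = 64 / 42 = 1.523810
U = min(1, 1.523810) = 1.000000
U% = 100.00%

100.00


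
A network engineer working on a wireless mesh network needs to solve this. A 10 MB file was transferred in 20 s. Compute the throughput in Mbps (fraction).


Given: file = 10 MB, time = 20 s
File in Mb = 10 * 8 = 80 Mb
Throughput = 80 / 20 Mbps
Throughput = 4 Mbps

4


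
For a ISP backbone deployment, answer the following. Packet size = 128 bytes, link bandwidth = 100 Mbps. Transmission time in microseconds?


Given: packet = 128 bytes, bandwidth = 100 Mbps
Packet in bits = 128 * 8 = 1024 bits
Bandwidth = 100 * 10^6 = 100000000 bps
Time = 1024 / 100000000 seconds
Time in us = 1024 * 10^6 / 100000000 = 10.24

10.24


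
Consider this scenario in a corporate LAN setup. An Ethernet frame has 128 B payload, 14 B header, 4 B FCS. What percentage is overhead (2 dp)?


Given: payload = 128 B, header = 14 B, trailer = 4 B
Overhead bytes = header + trailer = 14 + 4 = 18
Total frame = payload + overhead = 128 + 18 = 146
Overhead % = 18 / 146 * 100 = 12.3288% -> 12.33% (2 dp)

12.33


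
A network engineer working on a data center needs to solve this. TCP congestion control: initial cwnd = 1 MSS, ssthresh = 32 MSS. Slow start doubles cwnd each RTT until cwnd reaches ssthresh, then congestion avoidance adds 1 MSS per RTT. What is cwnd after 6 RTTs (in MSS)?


RTT 0: cwnd = 1 MSS (initial)
RTT 1: cwnd = 2 MSS (slow start, doubled)
RTT 2: cwnd = 4 MSS (slow start, doubled)
RTT 3: cwnd = 8 MSS (slow start, doubled)
RTT 4: cwnd = 16 MSS (slow start, doubled)
RTT 5: cwnd = 32 MSS (slow start, doubled)
RTT 6: cwnd = 33 MSS (congestion avoidance, +1)

33


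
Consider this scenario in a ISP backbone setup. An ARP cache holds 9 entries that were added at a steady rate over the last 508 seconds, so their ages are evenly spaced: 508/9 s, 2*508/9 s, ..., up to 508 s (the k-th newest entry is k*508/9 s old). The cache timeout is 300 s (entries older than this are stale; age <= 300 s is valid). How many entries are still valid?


Ages are k * 508/9 s for k = 1..9 (spacing = 56.4444 s).
Entry k is valid iff k * 508/9 <= 300 iff k <= 9 * 300 / 508 = 5.3150
n_valid = floor(5.3150) = 5
(n_stale = 9 - 5 = 4)

5


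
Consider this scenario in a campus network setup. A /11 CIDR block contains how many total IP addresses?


Given: CIDR prefix /11
Host bits = 32 - 11 = 21
Total addresses = 2^21 = 2097152

2097152


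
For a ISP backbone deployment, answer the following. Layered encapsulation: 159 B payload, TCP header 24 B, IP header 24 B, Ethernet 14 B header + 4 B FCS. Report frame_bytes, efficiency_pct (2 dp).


TCP segment = 159 + 24 = 183 B
IP packet = 183 + 24 = 207 B
Ethernet frame = 207 + 14 + 4 = 225 B
Efficiency = app / frame = 159 / 225 = 0.706667 = 70.6667% -> 70.67% (2 dp)

225, 70.67


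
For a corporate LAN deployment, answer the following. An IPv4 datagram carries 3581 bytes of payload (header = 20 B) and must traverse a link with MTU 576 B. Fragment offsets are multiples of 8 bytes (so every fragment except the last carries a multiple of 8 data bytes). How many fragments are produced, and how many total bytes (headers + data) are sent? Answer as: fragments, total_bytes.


Max data per non-final fragment = floor((MTU - header)/8)*8 = floor((576 - 20)/8)*8 = floor(556/8)*8 = 552 B
Final fragment needs no 8-byte alignment: it can carry up to MTU - header = 556 B
Non-final fragments needed = ceil((payload - 556) / 552) = ceil(3025/552) = ceil(5.4801) = 6
Number of fragments = 6 + 1 = 7
Fragment sizes (data): 6 * 552 B + 269 B (last, 269 <= 556 OK)
Total bytes sent = payload + n_frags * header = 3581 + 7*20 = 3581 + 140 = 3721 B

7, 3721


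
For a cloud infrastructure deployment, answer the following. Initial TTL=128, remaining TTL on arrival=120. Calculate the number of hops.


Given: initial TTL = 128, received TTL = 120
Hops = initial TTL - received TTL
Hops = 128 - 120 = 8

8


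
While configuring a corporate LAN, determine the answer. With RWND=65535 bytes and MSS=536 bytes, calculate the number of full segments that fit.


Given: RWND = 65535 bytes, MSS = 536 bytes
Full segments = floor(RWND / MSS)
Full segments = floor(65535 / 536)
Full segments = floor(122.2668) = 122

122


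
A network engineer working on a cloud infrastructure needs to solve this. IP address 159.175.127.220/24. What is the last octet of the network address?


Given: IP = 159.175.127.220, prefix = /24
Subnet mask = 255.255.255.0
Last octet of IP: 220
Last octet of mask: 0
Network last octet = 220 AND 0 = 0

0


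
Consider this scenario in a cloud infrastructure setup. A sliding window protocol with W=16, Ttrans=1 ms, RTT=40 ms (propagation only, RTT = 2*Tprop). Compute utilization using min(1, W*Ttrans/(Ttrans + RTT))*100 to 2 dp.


Given: W = 16, Ttrans = 1 ms, RTT = 40 ms (= 2 * Tprop, Tprop = 20 ms)
Cycle time = Ttrans + RTT = 1 + 40 = 41 ms (first packet sent until its ACK returns)
W * Ttrans = 16 * 1 = 16 ms of sending per cycle
W * Ttrans / (Ttrans + RTT) = 16 / 41 = 0.390244
U = min(1, 0.390244) = 0.390244
U% = 39.02%

39.02


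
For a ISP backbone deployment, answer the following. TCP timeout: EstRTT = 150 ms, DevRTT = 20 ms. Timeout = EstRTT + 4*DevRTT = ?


Given: EstRTT = 150 ms, DevRTT = 20 ms
Timeout = EstRTT + 4 * DevRTT
4 * DevRTT = 4 * 20 = 80
Timeout = 150 + 80 = 230 ms

230


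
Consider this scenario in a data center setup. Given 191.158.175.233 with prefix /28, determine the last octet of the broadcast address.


Given: IP = 191.158.175.233, prefix = /28
Host bits = 32 - 28 = 4
Network last octet = 233 AND mask = 224
Host part size = 2^4 - 1 = 15
Broadcast last octet = 224 OR 15 = 239

239


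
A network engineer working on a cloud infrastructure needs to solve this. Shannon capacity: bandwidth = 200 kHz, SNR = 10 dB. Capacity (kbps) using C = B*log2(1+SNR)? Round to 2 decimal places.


Given: B = 200 kHz, SNR = 10 dB
SNR linear = 10^(10/10) = 10
1 + SNR = 11
log2(11) = 3.4594316186
C = 200 * 1000 * 3.4594316186 = 691886.3237 bps
C = 691.886324 kbps -> 691.89 kbps (2 dp)

691.89


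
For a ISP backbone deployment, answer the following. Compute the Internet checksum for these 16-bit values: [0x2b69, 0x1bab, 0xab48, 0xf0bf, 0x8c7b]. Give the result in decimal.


Given words: [0x2b69, 0x1bab, 0xab48, 0xf0bf, 0x8c7b]
Step 1: Sum all words
Raw sum = 11113 + 7083 + 43848 + 61631 + 35963 = 159638
Step 2: Fold carry: (28566 + 2) = 28568
One's complement = ~28568 & 0xFFFF = 36967

36967


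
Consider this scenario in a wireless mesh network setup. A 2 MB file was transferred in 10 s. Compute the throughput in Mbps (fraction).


Given: file = 2 MB, time = 10 s
File in Mb = 2 * 8 = 16 Mb
Throughput = 16 / 10 Mbps
Throughput = 8/5 Mbps

8/5


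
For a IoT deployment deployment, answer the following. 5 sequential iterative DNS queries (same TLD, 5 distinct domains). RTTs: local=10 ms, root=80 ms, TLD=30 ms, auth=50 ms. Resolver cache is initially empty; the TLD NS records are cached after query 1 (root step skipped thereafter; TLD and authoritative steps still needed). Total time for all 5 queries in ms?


Lookup 1 (cold cache): local + root + TLD + auth = 10 + 80 + 30 + 50 = 170 ms
Lookups 2..5 (TLD NS cached -> skip root; new domain -> still ask TLD and auth): local + TLD + auth = 10 + 30 + 50 = 90 ms each
Remaining 4 lookups: 4 * 90 = 360 ms
Total = 170 + 360 = 530 ms

530


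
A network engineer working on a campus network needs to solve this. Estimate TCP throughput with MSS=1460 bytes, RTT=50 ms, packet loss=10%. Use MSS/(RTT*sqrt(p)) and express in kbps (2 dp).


Given: MSS = 1460 bytes, RTT = 50 ms, loss = 10%
RTT in seconds = 50 / 1000 = 0.05
Loss rate = 10% = 0.1
sqrt(loss) = sqrt(0.1) = 0.316227766017
Throughput (bytes/s) = 1460 / (0.05 * 0.316227766017) = 92338.5077
Throughput (kbps) = 92338.5077 * 8 / 1000 = 738.708061 -> 738.71 kbps (2 dp)

738.71


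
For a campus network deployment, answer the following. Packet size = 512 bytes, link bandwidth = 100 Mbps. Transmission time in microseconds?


Given: packet = 512 bytes, bandwidth = 100 Mbps
Packet in bits = 512 * 8 = 4096 bits
Bandwidth = 100 * 10^6 = 100000000 bps
Time = 4096 / 100000000 seconds
Time in us = 4096 * 10^6 / 100000000 = 40.96

40.96


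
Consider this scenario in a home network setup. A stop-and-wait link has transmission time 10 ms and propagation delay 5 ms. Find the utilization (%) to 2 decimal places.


Given: Ttrans = 10 ms, Tprop = 5 ms
RTT = 2 * Tprop = 2 * 5 = 10 ms
U = Ttrans / (Ttrans + RTT)
U = 10 / (10 + 10)
U = 10 / 20 = 0.5
U% = 50.00%

50.00


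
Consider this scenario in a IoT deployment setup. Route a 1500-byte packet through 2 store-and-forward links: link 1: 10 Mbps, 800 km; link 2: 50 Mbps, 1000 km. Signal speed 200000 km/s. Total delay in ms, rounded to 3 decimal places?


Packet = 1500 bytes = 12000 bits. Store-and-forward: sum (t_trans + t_prop) per link.
Link 1: t_trans = 12000/(10*10^6) s = 1.2000 ms; t_prop = 800/200000 s = 4.0000 ms; subtotal = 5.2000 ms
Link 2: t_trans = 12000/(50*10^6) s = 0.2400 ms; t_prop = 1000/200000 s = 5.0000 ms; subtotal = 5.2400 ms
End-to-end = 5.2000 + 5.2400 = 10.4400 ms -> 10.440 ms (3 dp)

10.440


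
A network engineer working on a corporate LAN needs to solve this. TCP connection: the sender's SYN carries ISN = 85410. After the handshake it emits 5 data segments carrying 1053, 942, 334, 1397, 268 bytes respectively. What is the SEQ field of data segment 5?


The SYN occupies sequence number ISN = 85410, so the first data byte is ISN + 1 = 85411.
SEQ of data segment i = (ISN + 1) + sum of payload sizes of segments 1..i-1.
Segment 1: SEQ = 85411, payload = 1053 bytes
Segment 2: SEQ = 86464, payload = 942 bytes
Segment 3: SEQ = 87406, payload = 334 bytes
Segment 4: SEQ = 87740, payload = 1397 bytes
Segment 5: SEQ = 89137, payload = 268 bytes
SEQ of segment 5 = 85411 + 1053 + 942 + 334 + 1397 = 89137

89137


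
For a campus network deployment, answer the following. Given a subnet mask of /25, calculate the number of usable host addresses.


Given: subnet mask /25
Host bits = 32 - 25 = 7
Total addresses = 2^7 = 128
Usable hosts = 128 - 2 (network + broadcast) = 126

126


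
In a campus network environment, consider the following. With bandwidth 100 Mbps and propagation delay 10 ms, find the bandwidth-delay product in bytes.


Given: bandwidth = 100 Mbps, delay = 10 ms
BDP in bits = 100 * 10^6 * 10 / 1000
BDP in bits = 1000000
BDP in bytes = 1000000 / 8 = 125000

125000


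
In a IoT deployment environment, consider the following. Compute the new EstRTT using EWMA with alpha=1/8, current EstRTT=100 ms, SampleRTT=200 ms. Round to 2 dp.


Given: EstRTT = 100 ms, SampleRTT = 200 ms, alpha = 1/8
New EstRTT = (1 - alpha) * EstRTT + alpha * SampleRTT
(7/8) * 100 = 87.5
(1/8) * 200 = 25
New EstRTT = 87.5 + 25 = 112.5 ms -> 112.50 ms (2 dp)

112.50


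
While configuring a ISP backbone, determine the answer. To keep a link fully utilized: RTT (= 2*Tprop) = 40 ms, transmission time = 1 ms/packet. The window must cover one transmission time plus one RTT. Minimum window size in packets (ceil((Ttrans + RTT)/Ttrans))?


Given: Ttrans = 1 ms, RTT = 40 ms (= 2 * Tprop, Tprop = 20 ms)
Time until first ACK returns = Ttrans + RTT = 1 + 40 = 41 ms
Need W * Ttrans >= Ttrans + RTT  ->  W >= (Ttrans + RTT) / Ttrans
(Ttrans + RTT) / Ttrans = 41 / 1 = 41
W_min = ceil(41) = 41

41


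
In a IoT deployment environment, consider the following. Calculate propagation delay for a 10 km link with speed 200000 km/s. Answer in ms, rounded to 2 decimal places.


Given: distance = 10 km, speed = 200000 km/s
Delay = distance / speed = 10 / 200000 seconds
Delay in ms = 10 * 1000 / 200000
Delay = 0.0500 ms
Rounded to 2 dp = 0.05 ms

0.05


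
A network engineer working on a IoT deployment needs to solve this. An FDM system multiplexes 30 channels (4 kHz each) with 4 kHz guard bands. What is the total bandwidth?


Given: 30 channels, 4 kHz each, guard = 4 kHz
Channel bandwidth = 30 * 4 = 120 kHz
Guard bands = 29 gaps * 4 kHz = 116 kHz
Total = 120 + 116 = 236 kHz

236


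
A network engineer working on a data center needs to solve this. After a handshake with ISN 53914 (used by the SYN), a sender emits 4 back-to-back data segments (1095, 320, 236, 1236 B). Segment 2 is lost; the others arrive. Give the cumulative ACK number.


SYN uses sequence number 53914; first data byte = ISN + 1 = 53915.
Segment 1: SEQ = 53915, len = 1095 B, covers [53915, 55009]
Segment 2: SEQ = 55010, len = 320 B, covers [55010, 55329] [LOST]
Segment 3: SEQ = 55330, len = 236 B, covers [55330, 55565]
Segment 4: SEQ = 55566, len = 1236 B, covers [55566, 56801]
In-order data received: bytes [53915, 55009] (segments 1..1).
Segment 2 missing -> gap begins at byte 55010; later segments buffered out of order.
Cumulative ACK = next expected in-order byte = 53915 + 1095 = 55010

55010


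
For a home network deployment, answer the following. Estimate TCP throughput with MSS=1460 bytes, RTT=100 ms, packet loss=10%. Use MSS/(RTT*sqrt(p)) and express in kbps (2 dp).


Given: MSS = 1460 bytes, RTT = 100 ms, loss = 10%
RTT in seconds = 100 / 1000 = 0.1
Loss rate = 10% = 0.1
sqrt(loss) = sqrt(0.1) = 0.316227766017
Throughput (bytes/s) = 1460 / (0.1 * 0.316227766017) = 46169.2538
Throughput (kbps) = 46169.2538 * 8 / 1000 = 369.354031 -> 369.35 kbps (2 dp)

369.35


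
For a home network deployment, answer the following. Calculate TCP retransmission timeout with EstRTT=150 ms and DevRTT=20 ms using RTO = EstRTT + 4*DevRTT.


Given: EstRTT = 150 ms, DevRTT = 20 ms
Timeout = EstRTT + 4 * DevRTT
4 * DevRTT = 4 * 20 = 80
Timeout = 150 + 80 = 230 ms

230


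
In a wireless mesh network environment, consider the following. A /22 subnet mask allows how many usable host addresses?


Given: subnet mask /22
Host bits = 32 - 22 = 10
Total addresses = 2^10 = 1024
Usable hosts = 1024 - 2 (network + broadcast) = 1022

1022


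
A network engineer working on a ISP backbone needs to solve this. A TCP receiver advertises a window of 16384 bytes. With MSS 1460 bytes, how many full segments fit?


Given: RWND = 16384 bytes, MSS = 1460 bytes
Full segments = floor(RWND / MSS)
Full segments = floor(16384 / 1460)
Full segments = floor(11.2219) = 11

11


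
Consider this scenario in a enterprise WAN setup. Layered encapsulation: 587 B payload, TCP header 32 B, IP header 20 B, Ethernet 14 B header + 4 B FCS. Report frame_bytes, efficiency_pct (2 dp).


TCP segment = 587 + 32 = 619 B
IP packet = 619 + 20 = 639 B
Ethernet frame = 639 + 14 + 4 = 657 B
Efficiency = app / frame = 587 / 657 = 0.893455 = 89.3455% -> 89.35% (2 dp)

657, 89.35


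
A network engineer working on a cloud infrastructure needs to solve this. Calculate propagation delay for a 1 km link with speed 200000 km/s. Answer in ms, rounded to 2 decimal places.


Given: distance = 1 km, speed = 200000 km/s
Delay = distance / speed = 1 / 200000 seconds
Delay in ms = 1 * 1000 / 200000
Delay = 0.0050 ms
Rounded to 2 dp = 0.01 ms

0.01


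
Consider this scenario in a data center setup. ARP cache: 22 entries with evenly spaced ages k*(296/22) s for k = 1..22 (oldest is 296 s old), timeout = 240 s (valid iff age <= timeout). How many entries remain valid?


Ages are k * 296/22 s for k = 1..22 (spacing = 13.4545 s).
Entry k is valid iff k * 296/22 <= 240 iff k <= 22 * 240 / 296 = 17.8378
n_valid = floor(17.8378) = 17
(n_stale = 22 - 17 = 5)

17


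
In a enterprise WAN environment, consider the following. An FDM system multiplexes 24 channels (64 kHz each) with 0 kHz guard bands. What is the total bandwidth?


Given: 24 channels, 64 kHz each, guard = 0 kHz
Channel bandwidth = 24 * 64 = 1536 kHz
Guard bands = 23 gaps * 0 kHz = 0 kHz
Total = 1536 + 0 = 1536 kHz

1536


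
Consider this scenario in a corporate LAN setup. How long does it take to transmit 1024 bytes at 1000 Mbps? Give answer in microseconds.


Given: packet = 1024 bytes, bandwidth = 1000 Mbps
Packet in bits = 1024 * 8 = 8192 bits
Bandwidth = 1000 * 10^6 = 1000000000 bps
Time = 8192 / 1000000000 seconds
Time in us = 8192 * 10^6 / 1000000000 = 8.192

8.192


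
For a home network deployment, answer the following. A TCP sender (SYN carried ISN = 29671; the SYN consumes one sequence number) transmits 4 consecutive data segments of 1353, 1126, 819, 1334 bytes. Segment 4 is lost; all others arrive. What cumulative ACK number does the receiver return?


SYN uses sequence number 29671; first data byte = ISN + 1 = 29672.
Segment 1: SEQ = 29672, len = 1353 B, covers [29672, 31024]
Segment 2: SEQ = 31025, len = 1126 B, covers [31025, 32150]
Segment 3: SEQ = 32151, len = 819 B, covers [32151, 32969]
Segment 4: SEQ = 32970, len = 1334 B, covers [32970, 34303] [LOST]
In-order data received: bytes [29672, 32969] (segments 1..3).
Segment 4 missing -> gap begins at byte 32970.
Cumulative ACK = next expected in-order byte = 29672 + 1353 + 1126 + 819 = 32970

32970


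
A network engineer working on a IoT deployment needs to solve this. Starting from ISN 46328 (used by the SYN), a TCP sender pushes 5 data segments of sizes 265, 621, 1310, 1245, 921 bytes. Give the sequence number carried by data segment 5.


The SYN occupies sequence number ISN = 46328, so the first data byte is ISN + 1 = 46329.
SEQ of data segment i = (ISN + 1) + sum of payload sizes of segments 1..i-1.
Segment 1: SEQ = 46329, payload = 265 bytes
Segment 2: SEQ = 46594, payload = 621 bytes
Segment 3: SEQ = 47215, payload = 1310 bytes
Segment 4: SEQ = 48525, payload = 1245 bytes
Segment 5: SEQ = 49770, payload = 921 bytes
SEQ of segment 5 = 46329 + 265 + 621 + 1310 + 1245 = 49770

49770


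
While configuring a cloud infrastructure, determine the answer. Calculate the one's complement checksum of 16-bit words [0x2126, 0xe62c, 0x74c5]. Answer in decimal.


Given words: [0x2126, 0xe62c, 0x74c5]
Step 1: Sum all words
Raw sum = 8486 + 58924 + 29893 = 97303
Step 2: Fold carry: (31767 + 1) = 31768
One's complement = ~31768 & 0xFFFF = 33767

33767


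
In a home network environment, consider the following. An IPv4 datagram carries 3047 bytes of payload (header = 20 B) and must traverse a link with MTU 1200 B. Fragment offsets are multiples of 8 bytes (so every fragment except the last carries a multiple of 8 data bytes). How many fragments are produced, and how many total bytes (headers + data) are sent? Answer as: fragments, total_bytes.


Max data per non-final fragment = floor((MTU - header)/8)*8 = floor((1200 - 20)/8)*8 = floor(1180/8)*8 = 1176 B
Final fragment needs no 8-byte alignment: it can carry up to MTU - header = 1180 B
Non-final fragments needed = ceil((payload - 1180) / 1176) = ceil(1867/1176) = ceil(1.5876) = 2
Number of fragments = 2 + 1 = 3
Fragment sizes (data): 2 * 1176 B + 695 B (last, 695 <= 1180 OK)
Total bytes sent = payload + n_frags * header = 3047 + 3*20 = 3047 + 60 = 3107 B

3, 3107


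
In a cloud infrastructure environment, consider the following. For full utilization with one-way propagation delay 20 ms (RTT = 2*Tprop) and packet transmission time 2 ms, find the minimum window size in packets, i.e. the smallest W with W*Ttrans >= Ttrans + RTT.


Given: Ttrans = 2 ms, RTT = 40 ms (= 2 * Tprop, Tprop = 20 ms)
Time until first ACK returns = Ttrans + RTT = 2 + 40 = 42 ms
Need W * Ttrans >= Ttrans + RTT  ->  W >= (Ttrans + RTT) / Ttrans
(Ttrans + RTT) / Ttrans = 42 / 2 = 21
W_min = ceil(21) = 21

21


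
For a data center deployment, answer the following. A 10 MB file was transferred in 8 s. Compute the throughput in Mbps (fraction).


Given: file = 10 MB, time = 8 s
File in Mb = 10 * 8 = 80 Mb
Throughput = 80 / 8 Mbps
Throughput = 10 Mbps

10


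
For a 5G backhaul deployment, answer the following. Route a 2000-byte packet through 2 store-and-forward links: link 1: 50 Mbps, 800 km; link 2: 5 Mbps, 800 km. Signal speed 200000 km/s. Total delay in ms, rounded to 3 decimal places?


Packet = 2000 bytes = 16000 bits. Store-and-forward: sum (t_trans + t_prop) per link.
Link 1: t_trans = 16000/(50*10^6) s = 0.3200 ms; t_prop = 800/200000 s = 4.0000 ms; subtotal = 4.3200 ms
Link 2: t_trans = 16000/(5*10^6) s = 3.2000 ms; t_prop = 800/200000 s = 4.0000 ms; subtotal = 7.2000 ms
End-to-end = 4.3200 + 7.2000 = 11.5200 ms -> 11.520 ms (3 dp)

11.520


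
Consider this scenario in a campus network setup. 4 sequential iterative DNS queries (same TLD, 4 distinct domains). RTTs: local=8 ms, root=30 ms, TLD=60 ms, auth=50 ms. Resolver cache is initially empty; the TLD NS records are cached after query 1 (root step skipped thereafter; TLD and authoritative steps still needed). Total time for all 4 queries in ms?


Lookup 1 (cold cache): local + root + TLD + auth = 8 + 30 + 60 + 50 = 148 ms
Lookups 2..4 (TLD NS cached -> skip root; new domain -> still ask TLD and auth): local + TLD + auth = 8 + 60 + 50 = 118 ms each
Remaining 3 lookups: 3 * 118 = 354 ms
Total = 148 + 354 = 502 ms

502


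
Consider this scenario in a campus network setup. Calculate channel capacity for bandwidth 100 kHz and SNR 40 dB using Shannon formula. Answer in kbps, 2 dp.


Given: B = 100 kHz, SNR = 40 dB
SNR linear = 10^(40/10) = 10000
1 + SNR = 10001
log2(10001) = 13.2878566418
C = 100 * 1000 * 13.2878566418 = 1328785.6642 bps
C = 1328.785664 kbps -> 1328.79 kbps (2 dp)

1328.79


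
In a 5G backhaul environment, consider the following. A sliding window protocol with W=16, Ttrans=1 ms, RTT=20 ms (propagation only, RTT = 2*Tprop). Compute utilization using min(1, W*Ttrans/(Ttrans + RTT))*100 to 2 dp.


Given: W = 16, Ttrans = 1 ms, RTT = 20 ms (= 2 * Tprop, Tprop = 10 ms)
Cycle time = Ttrans + RTT = 1 + 20 = 21 ms (first packet sent until its ACK returns)
W * Ttrans = 16 * 1 = 16 ms of sending per cycle
W * Ttrans / (Ttrans + RTT) = 16 / 21 = 0.761905
U = min(1, 0.761905) = 0.761905
U% = 76.19%

76.19


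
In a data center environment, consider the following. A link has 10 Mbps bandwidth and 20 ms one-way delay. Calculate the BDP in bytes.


Given: bandwidth = 10 Mbps, delay = 20 ms
BDP in bits = 10 * 10^6 * 20 / 1000
BDP in bits = 200000
BDP in bytes = 200000 / 8 = 25000

25000


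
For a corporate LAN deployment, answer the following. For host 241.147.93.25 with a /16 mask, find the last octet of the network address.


Given: IP = 241.147.93.25, prefix = /16
Subnet mask = 255.255.0.0
Last octet of IP: 25
Last octet of mask: 0
Network last octet = 25 AND 0 = 0

0


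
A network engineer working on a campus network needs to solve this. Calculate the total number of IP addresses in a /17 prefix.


Given: CIDR prefix /17
Host bits = 32 - 17 = 15
Total addresses = 2^15 = 32768

32768


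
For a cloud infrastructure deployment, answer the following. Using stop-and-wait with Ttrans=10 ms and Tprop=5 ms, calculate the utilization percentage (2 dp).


Given: Ttrans = 10 ms, Tprop = 5 ms
RTT = 2 * Tprop = 2 * 5 = 10 ms
U = Ttrans / (Ttrans + RTT)
U = 10 / (10 + 10)
U = 10 / 20 = 0.5
U% = 50.00%

50.00


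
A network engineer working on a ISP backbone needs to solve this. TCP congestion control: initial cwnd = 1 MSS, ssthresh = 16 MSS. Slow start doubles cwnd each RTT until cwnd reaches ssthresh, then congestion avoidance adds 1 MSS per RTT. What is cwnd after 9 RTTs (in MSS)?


RTT 0: cwnd = 1 MSS (initial)
RTT 1: cwnd = 2 MSS (slow start, doubled)
RTT 2: cwnd = 4 MSS (slow start, doubled)
RTT 3: cwnd = 8 MSS (slow start, doubled)
RTT 4: cwnd = 16 MSS (slow start, doubled)
RTT 5: cwnd = 17 MSS (congestion avoidance, +1)
RTT 6: cwnd = 18 MSS (congestion avoidance, +1)
RTT 7: cwnd = 19 MSS (congestion avoidance, +1)
RTT 8: cwnd = 20 MSS (congestion avoidance, +1)
RTT 9: cwnd = 21 MSS (congestion avoidance, +1)

21


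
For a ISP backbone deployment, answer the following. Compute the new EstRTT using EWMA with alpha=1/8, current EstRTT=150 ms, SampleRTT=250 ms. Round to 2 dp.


Given: EstRTT = 150 ms, SampleRTT = 250 ms, alpha = 1/8
New EstRTT = (1 - alpha) * EstRTT + alpha * SampleRTT
(7/8) * 150 = 131.25
(1/8) * 250 = 31.25
New EstRTT = 131.25 + 31.25 = 162.5 ms -> 162.50 ms (2 dp)

162.50


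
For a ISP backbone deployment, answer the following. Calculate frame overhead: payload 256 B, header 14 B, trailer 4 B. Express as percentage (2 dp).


Given: payload = 256 B, header = 14 B, trailer = 4 B
Overhead bytes = header + trailer = 14 + 4 = 18
Total frame = payload + overhead = 256 + 18 = 274
Overhead % = 18 / 274 * 100 = 6.5693% -> 6.57% (2 dp)

6.57


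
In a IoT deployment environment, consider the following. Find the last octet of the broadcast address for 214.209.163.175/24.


Given: IP = 214.209.163.175, prefix = /24
Host bits = 32 - 24 = 8
Network last octet = 175 AND mask = 0
Host part size = 2^8 - 1 = 255
Broadcast last octet = 0 OR 255 = 255

255


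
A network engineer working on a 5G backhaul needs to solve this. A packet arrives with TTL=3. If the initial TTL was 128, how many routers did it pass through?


Given: initial TTL = 128, received TTL = 3
Hops = initial TTL - received TTL
Hops = 128 - 3 = 125

125


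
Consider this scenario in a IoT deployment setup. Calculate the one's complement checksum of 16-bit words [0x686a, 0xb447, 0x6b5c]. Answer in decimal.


Given words: [0x686a, 0xb447, 0x6b5c]
Step 1: Sum all words
Raw sum = 26730 + 46151 + 27484 = 100365
Step 2: Fold carry: (34829 + 1) = 34830
One's complement = ~34830 & 0xFFFF = 30705

30705


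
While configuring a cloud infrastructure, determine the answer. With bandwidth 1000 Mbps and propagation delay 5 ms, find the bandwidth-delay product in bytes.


Given: bandwidth = 1000 Mbps, delay = 5 ms
BDP in bits = 1000 * 10^6 * 5 / 1000
BDP in bits = 5000000
BDP in bytes = 5000000 / 8 = 625000

625000


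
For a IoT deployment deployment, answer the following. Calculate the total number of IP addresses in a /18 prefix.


Given: CIDR prefix /18
Host bits = 32 - 18 = 14
Total addresses = 2^14 = 16384

16384


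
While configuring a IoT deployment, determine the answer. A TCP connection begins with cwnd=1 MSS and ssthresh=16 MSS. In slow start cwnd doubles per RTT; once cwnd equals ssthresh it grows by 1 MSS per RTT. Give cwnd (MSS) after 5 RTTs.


RTT 0: cwnd = 1 MSS (initial)
RTT 1: cwnd = 2 MSS (slow start, doubled)
RTT 2: cwnd = 4 MSS (slow start, doubled)
RTT 3: cwnd = 8 MSS (slow start, doubled)
RTT 4: cwnd = 16 MSS (slow start, doubled)
RTT 5: cwnd = 17 MSS (congestion avoidance, +1)

17


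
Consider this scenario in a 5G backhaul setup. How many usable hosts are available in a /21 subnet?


Given: subnet mask /21
Host bits = 32 - 21 = 11
Total addresses = 2^11 = 2048
Usable hosts = 2048 - 2 (network + broadcast) = 2046

2046


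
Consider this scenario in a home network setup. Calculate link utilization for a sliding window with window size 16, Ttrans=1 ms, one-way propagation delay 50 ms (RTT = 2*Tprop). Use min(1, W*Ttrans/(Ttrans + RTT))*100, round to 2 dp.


Given: W = 16, Ttrans = 1 ms, RTT = 100 ms (= 2 * Tprop, Tprop = 50 ms)
Cycle time = Ttrans + RTT = 1 + 100 = 101 ms (first packet sent until its ACK returns)
W * Ttrans = 16 * 1 = 16 ms of sending per cycle
W * Ttrans / (Ttrans + RTT) = 16 / 101 = 0.158416
U = min(1, 0.158416) = 0.158416
U% = 15.84%

15.84


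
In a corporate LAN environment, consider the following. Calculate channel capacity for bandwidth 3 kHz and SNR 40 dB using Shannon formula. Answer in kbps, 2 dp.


Given: B = 3 kHz, SNR = 40 dB
SNR linear = 10^(40/10) = 10000
1 + SNR = 10001
log2(10001) = 13.2878566418
C = 3 * 1000 * 13.2878566418 = 39863.5699 bps
C = 39.863570 kbps -> 39.86 kbps (2 dp)

39.86


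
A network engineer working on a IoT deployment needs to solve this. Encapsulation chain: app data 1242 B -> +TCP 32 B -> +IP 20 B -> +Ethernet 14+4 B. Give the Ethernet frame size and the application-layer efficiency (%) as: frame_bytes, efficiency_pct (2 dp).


TCP segment = 1242 + 32 = 1274 B
IP packet = 1274 + 20 = 1294 B
Ethernet frame = 1294 + 14 + 4 = 1312 B
Efficiency = app / frame = 1242 / 1312 = 0.946646 = 94.6646% -> 94.66% (2 dp)

1312, 94.66


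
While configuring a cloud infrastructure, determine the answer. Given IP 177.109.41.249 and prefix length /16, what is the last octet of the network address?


Given: IP = 177.109.41.249, prefix = /16
Subnet mask = 255.255.0.0
Last octet of IP: 249
Last octet of mask: 0
Network last octet = 249 AND 0 = 0

0


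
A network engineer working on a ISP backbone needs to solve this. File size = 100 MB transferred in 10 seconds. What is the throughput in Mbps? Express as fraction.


Given: file = 100 MB, time = 10 s
File in Mb = 100 * 8 = 800 Mb
Throughput = 800 / 10 Mbps
Throughput = 80 Mbps

80


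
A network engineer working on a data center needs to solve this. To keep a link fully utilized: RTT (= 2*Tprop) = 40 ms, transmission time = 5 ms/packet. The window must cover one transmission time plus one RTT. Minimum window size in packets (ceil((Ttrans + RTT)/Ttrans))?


Given: Ttrans = 5 ms, RTT = 40 ms (= 2 * Tprop, Tprop = 20 ms)
Time until first ACK returns = Ttrans + RTT = 5 + 40 = 45 ms
Need W * Ttrans >= Ttrans + RTT  ->  W >= (Ttrans + RTT) / Ttrans
(Ttrans + RTT) / Ttrans = 45 / 5 = 9
W_min = ceil(9) = 9

9


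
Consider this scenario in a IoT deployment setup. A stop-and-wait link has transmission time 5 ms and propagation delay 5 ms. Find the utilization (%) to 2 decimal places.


Given: Ttrans = 5 ms, Tprop = 5 ms
RTT = 2 * Tprop = 2 * 5 = 10 ms
U = Ttrans / (Ttrans + RTT)
U = 5 / (5 + 10)
U = 5 / 15 = 0.333333
U% = 33.33%

33.33


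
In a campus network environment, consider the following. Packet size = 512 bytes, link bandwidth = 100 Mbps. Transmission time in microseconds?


Given: packet = 512 bytes, bandwidth = 100 Mbps
Packet in bits = 512 * 8 = 4096 bits
Bandwidth = 100 * 10^6 = 100000000 bps
Time = 4096 / 100000000 seconds
Time in us = 4096 * 10^6 / 100000000 = 40.96

40.96


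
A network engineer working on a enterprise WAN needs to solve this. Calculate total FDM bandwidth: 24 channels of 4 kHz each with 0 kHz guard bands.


Given: 24 channels, 4 kHz each, guard = 0 kHz
Channel bandwidth = 24 * 4 = 96 kHz
Guard bands = 23 gaps * 0 kHz = 0 kHz
Total = 96 + 0 = 96 kHz

96


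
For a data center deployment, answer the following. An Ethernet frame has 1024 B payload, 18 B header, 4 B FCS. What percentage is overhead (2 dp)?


Given: payload = 1024 B, header = 18 B, trailer = 4 B
Overhead bytes = header + trailer = 18 + 4 = 22
Total frame = payload + overhead = 1024 + 22 = 1046
Overhead % = 22 / 1046 * 100 = 2.1033% -> 2.10% (2 dp)

2.10
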